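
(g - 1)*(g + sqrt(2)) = g^2 - g + sqrt(2)*g - sqrt(2)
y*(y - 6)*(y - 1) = y^3 - 7*y^2 + 6*y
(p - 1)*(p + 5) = p^2 + 4*p - 5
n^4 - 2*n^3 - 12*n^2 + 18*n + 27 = (n - 3)^2*(n + 1)*(n + 3)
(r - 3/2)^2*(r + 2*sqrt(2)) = r^3 - 3*r^2 + 2*sqrt(2)*r^2 - 6*sqrt(2)*r + 9*r/4 + 9*sqrt(2)/2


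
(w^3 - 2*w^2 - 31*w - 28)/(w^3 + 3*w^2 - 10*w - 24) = (w^2 - 6*w - 7)/(w^2 - w - 6)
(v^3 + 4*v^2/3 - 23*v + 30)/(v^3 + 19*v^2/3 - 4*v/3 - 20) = (v - 3)/(v + 2)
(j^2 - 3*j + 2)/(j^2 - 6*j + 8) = (j - 1)/(j - 4)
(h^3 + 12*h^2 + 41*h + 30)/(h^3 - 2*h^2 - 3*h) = (h^2 + 11*h + 30)/(h*(h - 3))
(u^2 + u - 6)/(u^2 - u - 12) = (u - 2)/(u - 4)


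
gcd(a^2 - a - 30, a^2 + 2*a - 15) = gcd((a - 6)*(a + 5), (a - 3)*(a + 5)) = a + 5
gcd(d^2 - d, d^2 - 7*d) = d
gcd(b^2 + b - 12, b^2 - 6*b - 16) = 1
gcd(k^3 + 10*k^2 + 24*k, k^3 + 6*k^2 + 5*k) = k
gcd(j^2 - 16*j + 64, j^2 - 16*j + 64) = j^2 - 16*j + 64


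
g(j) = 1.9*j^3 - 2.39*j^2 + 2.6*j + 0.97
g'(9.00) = 421.28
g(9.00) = 1215.88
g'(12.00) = 766.04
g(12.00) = 2971.21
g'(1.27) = 5.72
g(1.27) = 4.31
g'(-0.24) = 4.08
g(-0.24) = 0.18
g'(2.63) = 29.45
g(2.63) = 25.84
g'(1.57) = 9.15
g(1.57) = 6.51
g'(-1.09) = 14.58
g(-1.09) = -7.16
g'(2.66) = 30.22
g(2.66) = 26.74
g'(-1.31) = 18.64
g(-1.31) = -10.81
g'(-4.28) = 127.47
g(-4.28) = -202.90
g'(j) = 5.7*j^2 - 4.78*j + 2.6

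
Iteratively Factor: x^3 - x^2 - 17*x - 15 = (x + 3)*(x^2 - 4*x - 5) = (x - 5)*(x + 3)*(x + 1)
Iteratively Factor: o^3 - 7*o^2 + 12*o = (o)*(o^2 - 7*o + 12) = o*(o - 3)*(o - 4)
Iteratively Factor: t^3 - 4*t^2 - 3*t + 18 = (t - 3)*(t^2 - t - 6) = (t - 3)^2*(t + 2)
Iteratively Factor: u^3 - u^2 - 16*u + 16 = (u - 1)*(u^2 - 16) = (u - 1)*(u + 4)*(u - 4)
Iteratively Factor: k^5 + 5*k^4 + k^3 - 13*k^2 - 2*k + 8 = (k + 1)*(k^4 + 4*k^3 - 3*k^2 - 10*k + 8) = (k + 1)*(k + 2)*(k^3 + 2*k^2 - 7*k + 4) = (k - 1)*(k + 1)*(k + 2)*(k^2 + 3*k - 4) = (k - 1)^2*(k + 1)*(k + 2)*(k + 4)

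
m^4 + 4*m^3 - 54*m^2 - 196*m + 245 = (m - 7)*(m - 1)*(m + 5)*(m + 7)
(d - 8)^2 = d^2 - 16*d + 64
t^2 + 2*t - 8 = (t - 2)*(t + 4)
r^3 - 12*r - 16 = (r - 4)*(r + 2)^2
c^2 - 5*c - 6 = (c - 6)*(c + 1)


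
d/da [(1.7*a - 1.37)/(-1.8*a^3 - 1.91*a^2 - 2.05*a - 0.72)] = (6.12*a^3 - 4.151*a^2 - 5.2334*a - 4.0325)/(3.24*a^6 + 6.876*a^5 + 11.0281*a^4 + 10.423*a^3 + 6.9529*a^2 + 2.952*a + 0.5184)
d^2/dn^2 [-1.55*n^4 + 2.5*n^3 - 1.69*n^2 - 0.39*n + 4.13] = -18.6*n^2 + 15.0*n - 3.38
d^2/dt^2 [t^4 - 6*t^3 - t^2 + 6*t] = 12*t^2 - 36*t - 2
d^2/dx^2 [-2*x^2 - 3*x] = -4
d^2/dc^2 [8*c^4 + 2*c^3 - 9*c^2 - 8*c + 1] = 96*c^2 + 12*c - 18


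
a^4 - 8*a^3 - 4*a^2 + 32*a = a*(a - 8)*(a - 2)*(a + 2)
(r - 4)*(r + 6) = r^2 + 2*r - 24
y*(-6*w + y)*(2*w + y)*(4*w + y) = -48*w^3*y - 28*w^2*y^2 + y^4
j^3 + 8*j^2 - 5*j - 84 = (j - 3)*(j + 4)*(j + 7)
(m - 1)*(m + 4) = m^2 + 3*m - 4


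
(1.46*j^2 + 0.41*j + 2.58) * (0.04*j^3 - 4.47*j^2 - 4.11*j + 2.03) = 0.0584*j^5 - 6.5098*j^4 - 7.7301*j^3 - 10.2539*j^2 - 9.7715*j + 5.2374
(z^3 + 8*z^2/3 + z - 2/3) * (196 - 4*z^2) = -4*z^5 - 32*z^4/3 + 192*z^3 + 1576*z^2/3 + 196*z - 392/3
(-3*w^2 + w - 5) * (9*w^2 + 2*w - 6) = -27*w^4 + 3*w^3 - 25*w^2 - 16*w + 30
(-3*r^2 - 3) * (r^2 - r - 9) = -3*r^4 + 3*r^3 + 24*r^2 + 3*r + 27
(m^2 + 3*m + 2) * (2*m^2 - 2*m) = 2*m^4 + 4*m^3 - 2*m^2 - 4*m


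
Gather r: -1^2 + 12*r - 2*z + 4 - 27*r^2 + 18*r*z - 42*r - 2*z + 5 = -27*r^2 + r*(18*z - 30) - 4*z + 8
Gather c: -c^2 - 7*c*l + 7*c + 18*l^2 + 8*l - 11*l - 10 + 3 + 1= -c^2 + c*(7 - 7*l) + 18*l^2 - 3*l - 6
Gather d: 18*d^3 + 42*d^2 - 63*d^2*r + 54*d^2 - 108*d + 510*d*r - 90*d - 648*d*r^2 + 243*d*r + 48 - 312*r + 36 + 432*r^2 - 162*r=18*d^3 + d^2*(96 - 63*r) + d*(-648*r^2 + 753*r - 198) + 432*r^2 - 474*r + 84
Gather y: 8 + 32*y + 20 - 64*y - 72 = -32*y - 44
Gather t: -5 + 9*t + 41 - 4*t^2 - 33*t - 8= -4*t^2 - 24*t + 28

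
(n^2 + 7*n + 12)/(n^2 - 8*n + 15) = (n^2 + 7*n + 12)/(n^2 - 8*n + 15)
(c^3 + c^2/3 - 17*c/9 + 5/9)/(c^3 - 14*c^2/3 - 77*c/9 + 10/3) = (c - 1)/(c - 6)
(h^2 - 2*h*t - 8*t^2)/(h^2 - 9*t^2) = (h^2 - 2*h*t - 8*t^2)/(h^2 - 9*t^2)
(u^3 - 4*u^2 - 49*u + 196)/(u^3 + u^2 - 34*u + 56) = (u - 7)/(u - 2)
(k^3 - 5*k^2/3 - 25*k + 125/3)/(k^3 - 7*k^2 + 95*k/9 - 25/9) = 3*(k + 5)/(3*k - 1)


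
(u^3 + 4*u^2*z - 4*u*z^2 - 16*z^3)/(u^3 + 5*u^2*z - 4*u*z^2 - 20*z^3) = (u + 4*z)/(u + 5*z)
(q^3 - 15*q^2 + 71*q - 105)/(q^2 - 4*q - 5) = (q^2 - 10*q + 21)/(q + 1)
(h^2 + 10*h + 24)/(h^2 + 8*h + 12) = (h + 4)/(h + 2)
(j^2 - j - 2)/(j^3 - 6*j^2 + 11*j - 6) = (j + 1)/(j^2 - 4*j + 3)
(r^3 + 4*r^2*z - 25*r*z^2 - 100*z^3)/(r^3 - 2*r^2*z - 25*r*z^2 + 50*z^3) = (-r - 4*z)/(-r + 2*z)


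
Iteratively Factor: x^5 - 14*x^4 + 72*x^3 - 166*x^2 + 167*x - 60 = (x - 4)*(x^4 - 10*x^3 + 32*x^2 - 38*x + 15) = (x - 4)*(x - 3)*(x^3 - 7*x^2 + 11*x - 5) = (x - 5)*(x - 4)*(x - 3)*(x^2 - 2*x + 1) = (x - 5)*(x - 4)*(x - 3)*(x - 1)*(x - 1)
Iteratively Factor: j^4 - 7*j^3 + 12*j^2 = (j)*(j^3 - 7*j^2 + 12*j) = j*(j - 3)*(j^2 - 4*j) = j^2*(j - 3)*(j - 4)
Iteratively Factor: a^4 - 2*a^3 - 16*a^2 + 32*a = (a)*(a^3 - 2*a^2 - 16*a + 32) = a*(a - 4)*(a^2 + 2*a - 8) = a*(a - 4)*(a + 4)*(a - 2)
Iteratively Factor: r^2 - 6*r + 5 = (r - 1)*(r - 5)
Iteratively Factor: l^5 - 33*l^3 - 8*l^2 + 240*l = (l - 5)*(l^4 + 5*l^3 - 8*l^2 - 48*l) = (l - 5)*(l - 3)*(l^3 + 8*l^2 + 16*l) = l*(l - 5)*(l - 3)*(l^2 + 8*l + 16) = l*(l - 5)*(l - 3)*(l + 4)*(l + 4)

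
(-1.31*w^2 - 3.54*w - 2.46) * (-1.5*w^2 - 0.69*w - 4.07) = 1.965*w^4 + 6.2139*w^3 + 11.4643*w^2 + 16.1052*w + 10.0122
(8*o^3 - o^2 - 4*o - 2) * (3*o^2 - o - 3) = 24*o^5 - 11*o^4 - 35*o^3 + o^2 + 14*o + 6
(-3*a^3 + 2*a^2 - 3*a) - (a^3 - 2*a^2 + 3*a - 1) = -4*a^3 + 4*a^2 - 6*a + 1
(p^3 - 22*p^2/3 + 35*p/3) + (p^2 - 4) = p^3 - 19*p^2/3 + 35*p/3 - 4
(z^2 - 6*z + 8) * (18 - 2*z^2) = -2*z^4 + 12*z^3 + 2*z^2 - 108*z + 144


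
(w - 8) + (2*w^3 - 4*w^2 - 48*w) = 2*w^3 - 4*w^2 - 47*w - 8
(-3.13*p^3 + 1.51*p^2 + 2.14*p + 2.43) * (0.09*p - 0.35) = -0.2817*p^4 + 1.2314*p^3 - 0.3359*p^2 - 0.5303*p - 0.8505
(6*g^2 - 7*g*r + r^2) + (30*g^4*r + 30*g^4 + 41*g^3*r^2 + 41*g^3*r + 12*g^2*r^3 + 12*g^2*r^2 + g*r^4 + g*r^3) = 30*g^4*r + 30*g^4 + 41*g^3*r^2 + 41*g^3*r + 12*g^2*r^3 + 12*g^2*r^2 + 6*g^2 + g*r^4 + g*r^3 - 7*g*r + r^2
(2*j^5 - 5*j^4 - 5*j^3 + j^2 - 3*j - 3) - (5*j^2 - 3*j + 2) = 2*j^5 - 5*j^4 - 5*j^3 - 4*j^2 - 5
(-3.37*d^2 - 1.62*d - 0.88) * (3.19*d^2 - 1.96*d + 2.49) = -10.7503*d^4 + 1.4374*d^3 - 8.0233*d^2 - 2.309*d - 2.1912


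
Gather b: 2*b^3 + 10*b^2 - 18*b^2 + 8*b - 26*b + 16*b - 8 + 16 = 2*b^3 - 8*b^2 - 2*b + 8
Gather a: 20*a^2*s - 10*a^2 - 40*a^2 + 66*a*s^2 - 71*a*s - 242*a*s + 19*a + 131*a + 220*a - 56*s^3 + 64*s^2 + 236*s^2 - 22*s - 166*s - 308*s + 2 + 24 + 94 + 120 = a^2*(20*s - 50) + a*(66*s^2 - 313*s + 370) - 56*s^3 + 300*s^2 - 496*s + 240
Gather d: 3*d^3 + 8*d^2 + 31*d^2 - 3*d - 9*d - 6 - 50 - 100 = 3*d^3 + 39*d^2 - 12*d - 156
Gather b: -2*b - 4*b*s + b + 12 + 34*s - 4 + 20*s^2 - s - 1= b*(-4*s - 1) + 20*s^2 + 33*s + 7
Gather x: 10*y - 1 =10*y - 1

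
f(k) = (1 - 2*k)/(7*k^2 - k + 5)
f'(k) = (1 - 14*k)*(1 - 2*k)/(7*k^2 - k + 5)^2 - 2/(7*k^2 - k + 5) = (-14*k^2 + 2*k + (2*k - 1)*(14*k - 1) - 10)/(7*k^2 - k + 5)^2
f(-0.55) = 0.27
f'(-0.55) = 0.05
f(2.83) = -0.08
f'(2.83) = 0.02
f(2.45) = -0.09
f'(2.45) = 0.02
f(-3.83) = 0.08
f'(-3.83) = 0.02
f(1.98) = -0.10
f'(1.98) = 0.02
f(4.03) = -0.06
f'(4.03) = 0.01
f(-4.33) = 0.07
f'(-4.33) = 0.02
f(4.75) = -0.05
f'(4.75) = 0.01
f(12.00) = -0.02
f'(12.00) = 0.00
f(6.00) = -0.04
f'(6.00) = 0.01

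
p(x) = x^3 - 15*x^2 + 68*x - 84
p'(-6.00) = 356.00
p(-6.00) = -1248.00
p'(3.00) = 5.00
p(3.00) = 12.00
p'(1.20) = 36.32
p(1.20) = -22.27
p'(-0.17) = 73.19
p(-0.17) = -96.00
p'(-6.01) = 356.66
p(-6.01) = -1251.56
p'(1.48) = 30.17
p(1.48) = -12.97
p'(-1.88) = 135.00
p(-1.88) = -271.50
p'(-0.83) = 94.97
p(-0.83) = -151.35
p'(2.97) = 5.36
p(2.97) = 11.84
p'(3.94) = -3.63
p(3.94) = 12.23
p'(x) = 3*x^2 - 30*x + 68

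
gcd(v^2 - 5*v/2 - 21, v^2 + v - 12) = 1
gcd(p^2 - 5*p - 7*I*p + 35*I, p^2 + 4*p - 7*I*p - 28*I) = p - 7*I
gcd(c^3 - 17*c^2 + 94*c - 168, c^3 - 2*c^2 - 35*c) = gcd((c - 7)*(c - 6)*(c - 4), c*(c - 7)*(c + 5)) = c - 7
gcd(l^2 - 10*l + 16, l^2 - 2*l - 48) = l - 8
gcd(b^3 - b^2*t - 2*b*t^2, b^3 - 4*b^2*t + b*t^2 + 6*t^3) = -b^2 + b*t + 2*t^2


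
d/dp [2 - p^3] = -3*p^2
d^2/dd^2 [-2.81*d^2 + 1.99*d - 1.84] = -5.62000000000000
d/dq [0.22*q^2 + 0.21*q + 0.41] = 0.44*q + 0.21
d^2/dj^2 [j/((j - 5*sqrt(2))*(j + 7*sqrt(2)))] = 2*(j^3 + 210*j + 140*sqrt(2))/(j^6 + 6*sqrt(2)*j^5 - 186*j^4 - 824*sqrt(2)*j^3 + 13020*j^2 + 29400*sqrt(2)*j - 343000)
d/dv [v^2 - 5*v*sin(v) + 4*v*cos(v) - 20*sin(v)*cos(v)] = -4*v*sin(v) - 5*v*cos(v) + 2*v - 5*sin(v) + 4*cos(v) - 20*cos(2*v)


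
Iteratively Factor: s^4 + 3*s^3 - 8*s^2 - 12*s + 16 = (s - 2)*(s^3 + 5*s^2 + 2*s - 8) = (s - 2)*(s + 2)*(s^2 + 3*s - 4) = (s - 2)*(s + 2)*(s + 4)*(s - 1)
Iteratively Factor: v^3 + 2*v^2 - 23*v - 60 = (v - 5)*(v^2 + 7*v + 12) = (v - 5)*(v + 4)*(v + 3)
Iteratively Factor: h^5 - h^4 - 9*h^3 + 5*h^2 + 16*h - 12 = (h - 3)*(h^4 + 2*h^3 - 3*h^2 - 4*h + 4) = (h - 3)*(h - 1)*(h^3 + 3*h^2 - 4) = (h - 3)*(h - 1)^2*(h^2 + 4*h + 4) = (h - 3)*(h - 1)^2*(h + 2)*(h + 2)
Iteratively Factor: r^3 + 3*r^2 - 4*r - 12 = (r + 2)*(r^2 + r - 6) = (r - 2)*(r + 2)*(r + 3)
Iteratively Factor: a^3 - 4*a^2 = (a)*(a^2 - 4*a) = a^2*(a - 4)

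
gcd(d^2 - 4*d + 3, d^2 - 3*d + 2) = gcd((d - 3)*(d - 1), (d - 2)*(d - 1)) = d - 1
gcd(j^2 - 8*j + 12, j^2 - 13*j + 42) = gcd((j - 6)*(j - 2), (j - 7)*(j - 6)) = j - 6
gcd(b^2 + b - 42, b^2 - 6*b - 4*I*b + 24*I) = b - 6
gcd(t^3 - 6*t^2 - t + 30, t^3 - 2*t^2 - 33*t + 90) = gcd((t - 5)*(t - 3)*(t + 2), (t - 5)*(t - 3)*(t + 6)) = t^2 - 8*t + 15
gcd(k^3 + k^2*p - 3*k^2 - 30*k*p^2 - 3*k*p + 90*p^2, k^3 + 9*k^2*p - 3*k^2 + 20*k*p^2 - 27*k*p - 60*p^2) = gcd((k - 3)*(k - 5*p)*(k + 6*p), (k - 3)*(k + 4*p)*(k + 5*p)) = k - 3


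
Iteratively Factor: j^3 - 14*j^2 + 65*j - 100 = (j - 5)*(j^2 - 9*j + 20) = (j - 5)*(j - 4)*(j - 5)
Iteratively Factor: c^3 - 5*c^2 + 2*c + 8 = (c - 2)*(c^2 - 3*c - 4) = (c - 4)*(c - 2)*(c + 1)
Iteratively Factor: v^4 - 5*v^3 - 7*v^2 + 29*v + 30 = (v - 5)*(v^3 - 7*v - 6) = (v - 5)*(v + 2)*(v^2 - 2*v - 3) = (v - 5)*(v - 3)*(v + 2)*(v + 1)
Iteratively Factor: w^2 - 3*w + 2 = (w - 2)*(w - 1)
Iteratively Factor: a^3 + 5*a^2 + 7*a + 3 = (a + 1)*(a^2 + 4*a + 3) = (a + 1)*(a + 3)*(a + 1)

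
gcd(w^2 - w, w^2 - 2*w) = w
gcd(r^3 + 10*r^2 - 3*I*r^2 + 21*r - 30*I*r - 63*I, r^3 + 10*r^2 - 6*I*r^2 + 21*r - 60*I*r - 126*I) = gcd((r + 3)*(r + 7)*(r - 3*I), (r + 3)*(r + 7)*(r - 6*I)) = r^2 + 10*r + 21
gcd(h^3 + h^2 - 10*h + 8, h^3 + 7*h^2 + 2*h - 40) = h^2 + 2*h - 8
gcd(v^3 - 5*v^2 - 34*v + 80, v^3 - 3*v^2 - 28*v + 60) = v^2 + 3*v - 10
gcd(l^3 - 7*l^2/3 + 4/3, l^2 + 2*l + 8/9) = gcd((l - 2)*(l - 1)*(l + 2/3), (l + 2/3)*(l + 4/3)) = l + 2/3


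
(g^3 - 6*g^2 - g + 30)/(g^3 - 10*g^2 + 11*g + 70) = (g - 3)/(g - 7)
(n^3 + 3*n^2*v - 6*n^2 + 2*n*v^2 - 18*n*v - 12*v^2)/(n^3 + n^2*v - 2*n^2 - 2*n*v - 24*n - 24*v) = (n + 2*v)/(n + 4)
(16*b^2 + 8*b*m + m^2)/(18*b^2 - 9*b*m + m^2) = (16*b^2 + 8*b*m + m^2)/(18*b^2 - 9*b*m + m^2)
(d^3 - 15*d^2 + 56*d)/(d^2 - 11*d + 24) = d*(d - 7)/(d - 3)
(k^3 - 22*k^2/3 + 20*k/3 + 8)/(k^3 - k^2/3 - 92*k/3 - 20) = (k - 2)/(k + 5)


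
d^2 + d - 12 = (d - 3)*(d + 4)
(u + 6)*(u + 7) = u^2 + 13*u + 42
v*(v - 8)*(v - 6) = v^3 - 14*v^2 + 48*v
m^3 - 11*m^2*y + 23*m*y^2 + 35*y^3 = (m - 7*y)*(m - 5*y)*(m + y)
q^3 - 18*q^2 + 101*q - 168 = (q - 8)*(q - 7)*(q - 3)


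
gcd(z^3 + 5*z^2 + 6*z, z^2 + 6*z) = z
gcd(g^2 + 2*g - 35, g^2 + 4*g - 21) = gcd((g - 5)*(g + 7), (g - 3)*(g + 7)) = g + 7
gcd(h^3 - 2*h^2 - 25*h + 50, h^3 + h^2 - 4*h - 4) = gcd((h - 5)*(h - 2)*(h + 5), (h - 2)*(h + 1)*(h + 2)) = h - 2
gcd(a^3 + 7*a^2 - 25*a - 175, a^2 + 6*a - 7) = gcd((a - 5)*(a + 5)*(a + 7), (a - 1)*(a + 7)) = a + 7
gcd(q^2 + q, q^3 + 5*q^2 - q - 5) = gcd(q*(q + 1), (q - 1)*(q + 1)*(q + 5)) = q + 1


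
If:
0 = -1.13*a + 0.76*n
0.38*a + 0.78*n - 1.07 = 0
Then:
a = 0.69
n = 1.03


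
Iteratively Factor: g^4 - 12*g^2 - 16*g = (g)*(g^3 - 12*g - 16) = g*(g - 4)*(g^2 + 4*g + 4) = g*(g - 4)*(g + 2)*(g + 2)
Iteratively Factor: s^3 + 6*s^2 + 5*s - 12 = (s + 3)*(s^2 + 3*s - 4) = (s + 3)*(s + 4)*(s - 1)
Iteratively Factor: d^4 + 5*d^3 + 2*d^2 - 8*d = (d + 2)*(d^3 + 3*d^2 - 4*d) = d*(d + 2)*(d^2 + 3*d - 4) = d*(d - 1)*(d + 2)*(d + 4)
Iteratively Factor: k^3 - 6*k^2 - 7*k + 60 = (k - 5)*(k^2 - k - 12) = (k - 5)*(k - 4)*(k + 3)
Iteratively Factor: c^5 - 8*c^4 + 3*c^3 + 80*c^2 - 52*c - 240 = (c + 2)*(c^4 - 10*c^3 + 23*c^2 + 34*c - 120) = (c - 5)*(c + 2)*(c^3 - 5*c^2 - 2*c + 24) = (c - 5)*(c - 3)*(c + 2)*(c^2 - 2*c - 8) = (c - 5)*(c - 3)*(c + 2)^2*(c - 4)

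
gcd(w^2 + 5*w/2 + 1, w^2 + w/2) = w + 1/2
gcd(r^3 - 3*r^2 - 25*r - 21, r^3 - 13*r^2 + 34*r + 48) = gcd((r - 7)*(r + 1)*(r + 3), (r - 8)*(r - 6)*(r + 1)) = r + 1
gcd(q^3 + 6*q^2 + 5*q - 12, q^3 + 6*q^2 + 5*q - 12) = q^3 + 6*q^2 + 5*q - 12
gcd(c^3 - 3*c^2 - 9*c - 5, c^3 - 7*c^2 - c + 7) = c + 1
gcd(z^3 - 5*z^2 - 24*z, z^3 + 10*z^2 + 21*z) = z^2 + 3*z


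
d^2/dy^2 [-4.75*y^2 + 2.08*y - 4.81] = -9.50000000000000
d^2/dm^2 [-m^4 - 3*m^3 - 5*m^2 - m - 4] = -12*m^2 - 18*m - 10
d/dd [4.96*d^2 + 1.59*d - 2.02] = 9.92*d + 1.59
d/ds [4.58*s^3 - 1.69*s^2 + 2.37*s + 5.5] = 13.74*s^2 - 3.38*s + 2.37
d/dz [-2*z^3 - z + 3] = -6*z^2 - 1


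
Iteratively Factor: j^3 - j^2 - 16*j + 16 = (j - 4)*(j^2 + 3*j - 4) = (j - 4)*(j + 4)*(j - 1)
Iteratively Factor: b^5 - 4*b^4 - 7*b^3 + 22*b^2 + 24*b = (b + 1)*(b^4 - 5*b^3 - 2*b^2 + 24*b) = (b - 3)*(b + 1)*(b^3 - 2*b^2 - 8*b) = (b - 3)*(b + 1)*(b + 2)*(b^2 - 4*b) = b*(b - 3)*(b + 1)*(b + 2)*(b - 4)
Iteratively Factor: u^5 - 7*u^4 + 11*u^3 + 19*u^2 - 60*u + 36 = (u - 3)*(u^4 - 4*u^3 - u^2 + 16*u - 12) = (u - 3)^2*(u^3 - u^2 - 4*u + 4) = (u - 3)^2*(u + 2)*(u^2 - 3*u + 2) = (u - 3)^2*(u - 2)*(u + 2)*(u - 1)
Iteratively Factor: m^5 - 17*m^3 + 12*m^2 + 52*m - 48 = (m - 3)*(m^4 + 3*m^3 - 8*m^2 - 12*m + 16) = (m - 3)*(m + 2)*(m^3 + m^2 - 10*m + 8) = (m - 3)*(m - 2)*(m + 2)*(m^2 + 3*m - 4) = (m - 3)*(m - 2)*(m + 2)*(m + 4)*(m - 1)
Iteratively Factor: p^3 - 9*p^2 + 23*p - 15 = (p - 1)*(p^2 - 8*p + 15) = (p - 5)*(p - 1)*(p - 3)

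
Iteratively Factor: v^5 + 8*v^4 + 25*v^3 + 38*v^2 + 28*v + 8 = (v + 1)*(v^4 + 7*v^3 + 18*v^2 + 20*v + 8) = (v + 1)*(v + 2)*(v^3 + 5*v^2 + 8*v + 4) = (v + 1)^2*(v + 2)*(v^2 + 4*v + 4) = (v + 1)^2*(v + 2)^2*(v + 2)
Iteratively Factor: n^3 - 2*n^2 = (n)*(n^2 - 2*n) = n*(n - 2)*(n)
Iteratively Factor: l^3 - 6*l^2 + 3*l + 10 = (l - 5)*(l^2 - l - 2) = (l - 5)*(l + 1)*(l - 2)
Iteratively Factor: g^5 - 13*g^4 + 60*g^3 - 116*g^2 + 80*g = (g - 2)*(g^4 - 11*g^3 + 38*g^2 - 40*g) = (g - 2)^2*(g^3 - 9*g^2 + 20*g) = (g - 4)*(g - 2)^2*(g^2 - 5*g) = g*(g - 4)*(g - 2)^2*(g - 5)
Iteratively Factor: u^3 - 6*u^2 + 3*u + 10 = (u - 5)*(u^2 - u - 2) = (u - 5)*(u - 2)*(u + 1)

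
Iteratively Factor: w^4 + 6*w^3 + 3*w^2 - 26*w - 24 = (w + 1)*(w^3 + 5*w^2 - 2*w - 24) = (w + 1)*(w + 4)*(w^2 + w - 6) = (w + 1)*(w + 3)*(w + 4)*(w - 2)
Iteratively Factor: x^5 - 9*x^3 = (x - 3)*(x^4 + 3*x^3) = x*(x - 3)*(x^3 + 3*x^2) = x*(x - 3)*(x + 3)*(x^2) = x^2*(x - 3)*(x + 3)*(x)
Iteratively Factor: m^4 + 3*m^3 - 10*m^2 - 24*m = (m + 2)*(m^3 + m^2 - 12*m) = m*(m + 2)*(m^2 + m - 12) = m*(m - 3)*(m + 2)*(m + 4)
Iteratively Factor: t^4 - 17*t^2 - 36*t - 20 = (t - 5)*(t^3 + 5*t^2 + 8*t + 4) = (t - 5)*(t + 2)*(t^2 + 3*t + 2) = (t - 5)*(t + 1)*(t + 2)*(t + 2)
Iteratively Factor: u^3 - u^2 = (u)*(u^2 - u) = u^2*(u - 1)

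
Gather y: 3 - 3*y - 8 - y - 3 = -4*y - 8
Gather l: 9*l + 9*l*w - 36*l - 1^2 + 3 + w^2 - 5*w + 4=l*(9*w - 27) + w^2 - 5*w + 6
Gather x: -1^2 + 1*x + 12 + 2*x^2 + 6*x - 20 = 2*x^2 + 7*x - 9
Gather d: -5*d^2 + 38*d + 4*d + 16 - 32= -5*d^2 + 42*d - 16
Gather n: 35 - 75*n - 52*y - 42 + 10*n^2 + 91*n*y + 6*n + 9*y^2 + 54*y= 10*n^2 + n*(91*y - 69) + 9*y^2 + 2*y - 7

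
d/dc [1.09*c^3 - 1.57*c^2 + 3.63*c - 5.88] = 3.27*c^2 - 3.14*c + 3.63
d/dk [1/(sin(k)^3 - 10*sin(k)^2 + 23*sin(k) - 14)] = (-3*sin(k)^2 + 20*sin(k) - 23)*cos(k)/(sin(k)^3 - 10*sin(k)^2 + 23*sin(k) - 14)^2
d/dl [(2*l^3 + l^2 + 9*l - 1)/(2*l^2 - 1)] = (4*l^4 - 24*l^2 + 2*l - 9)/(4*l^4 - 4*l^2 + 1)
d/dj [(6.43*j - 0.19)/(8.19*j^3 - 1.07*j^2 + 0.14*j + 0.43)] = (-105.3234*j^3 + 11.5484*j^2 - 0.4066*j + 2.7915)/(67.0761*j^6 - 17.5266*j^5 + 3.4381*j^4 + 6.7438*j^3 - 0.9006*j^2 + 0.1204*j + 0.1849)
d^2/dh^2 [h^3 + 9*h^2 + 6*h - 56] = 6*h + 18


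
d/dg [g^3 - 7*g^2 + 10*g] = 3*g^2 - 14*g + 10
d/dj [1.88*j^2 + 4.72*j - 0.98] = 3.76*j + 4.72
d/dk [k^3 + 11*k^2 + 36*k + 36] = 3*k^2 + 22*k + 36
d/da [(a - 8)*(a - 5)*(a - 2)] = 3*a^2 - 30*a + 66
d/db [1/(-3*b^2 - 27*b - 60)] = (2*b + 9)/(3*(b^2 + 9*b + 20)^2)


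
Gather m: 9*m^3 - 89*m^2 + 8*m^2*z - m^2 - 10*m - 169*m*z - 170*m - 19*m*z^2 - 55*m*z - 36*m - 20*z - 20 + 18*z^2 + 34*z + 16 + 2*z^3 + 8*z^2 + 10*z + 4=9*m^3 + m^2*(8*z - 90) + m*(-19*z^2 - 224*z - 216) + 2*z^3 + 26*z^2 + 24*z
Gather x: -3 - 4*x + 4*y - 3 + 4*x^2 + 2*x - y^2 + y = 4*x^2 - 2*x - y^2 + 5*y - 6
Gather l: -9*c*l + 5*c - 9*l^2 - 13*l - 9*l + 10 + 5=5*c - 9*l^2 + l*(-9*c - 22) + 15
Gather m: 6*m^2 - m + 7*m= 6*m^2 + 6*m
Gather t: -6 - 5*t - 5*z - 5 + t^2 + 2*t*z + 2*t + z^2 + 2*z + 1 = t^2 + t*(2*z - 3) + z^2 - 3*z - 10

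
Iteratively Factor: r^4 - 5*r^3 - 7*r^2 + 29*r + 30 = (r - 5)*(r^3 - 7*r - 6) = (r - 5)*(r - 3)*(r^2 + 3*r + 2) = (r - 5)*(r - 3)*(r + 1)*(r + 2)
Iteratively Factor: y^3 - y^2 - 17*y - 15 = (y + 1)*(y^2 - 2*y - 15) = (y - 5)*(y + 1)*(y + 3)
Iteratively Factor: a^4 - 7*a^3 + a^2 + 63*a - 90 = (a + 3)*(a^3 - 10*a^2 + 31*a - 30) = (a - 2)*(a + 3)*(a^2 - 8*a + 15) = (a - 5)*(a - 2)*(a + 3)*(a - 3)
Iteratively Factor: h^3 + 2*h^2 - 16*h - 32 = (h + 4)*(h^2 - 2*h - 8) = (h - 4)*(h + 4)*(h + 2)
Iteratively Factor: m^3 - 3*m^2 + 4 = (m + 1)*(m^2 - 4*m + 4) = (m - 2)*(m + 1)*(m - 2)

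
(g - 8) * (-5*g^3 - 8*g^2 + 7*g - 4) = -5*g^4 + 32*g^3 + 71*g^2 - 60*g + 32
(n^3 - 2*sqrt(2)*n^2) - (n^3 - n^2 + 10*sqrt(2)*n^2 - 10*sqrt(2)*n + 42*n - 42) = -12*sqrt(2)*n^2 + n^2 - 42*n + 10*sqrt(2)*n + 42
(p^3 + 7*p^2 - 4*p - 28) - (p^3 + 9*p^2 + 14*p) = -2*p^2 - 18*p - 28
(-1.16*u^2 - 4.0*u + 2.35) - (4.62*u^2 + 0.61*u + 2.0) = -5.78*u^2 - 4.61*u + 0.35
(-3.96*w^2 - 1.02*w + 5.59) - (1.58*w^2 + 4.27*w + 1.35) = -5.54*w^2 - 5.29*w + 4.24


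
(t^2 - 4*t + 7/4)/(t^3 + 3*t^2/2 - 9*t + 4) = (t - 7/2)/(t^2 + 2*t - 8)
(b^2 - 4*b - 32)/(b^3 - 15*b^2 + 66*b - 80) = (b + 4)/(b^2 - 7*b + 10)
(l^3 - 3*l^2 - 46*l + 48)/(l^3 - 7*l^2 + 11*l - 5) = (l^2 - 2*l - 48)/(l^2 - 6*l + 5)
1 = 1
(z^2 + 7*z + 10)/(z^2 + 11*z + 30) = (z + 2)/(z + 6)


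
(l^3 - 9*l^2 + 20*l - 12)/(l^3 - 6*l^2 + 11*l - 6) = (l - 6)/(l - 3)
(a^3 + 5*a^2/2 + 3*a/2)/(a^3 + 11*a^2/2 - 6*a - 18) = a*(a + 1)/(a^2 + 4*a - 12)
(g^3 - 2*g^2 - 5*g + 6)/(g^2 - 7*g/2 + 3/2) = 2*(g^2 + g - 2)/(2*g - 1)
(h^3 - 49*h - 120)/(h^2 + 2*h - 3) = (h^2 - 3*h - 40)/(h - 1)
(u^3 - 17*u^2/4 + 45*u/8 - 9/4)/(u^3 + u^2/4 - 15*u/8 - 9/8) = (4*u^2 - 11*u + 6)/(4*u^2 + 7*u + 3)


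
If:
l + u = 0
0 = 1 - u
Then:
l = -1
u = 1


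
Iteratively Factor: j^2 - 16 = (j - 4)*(j + 4)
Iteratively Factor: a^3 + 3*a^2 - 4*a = (a + 4)*(a^2 - a) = (a - 1)*(a + 4)*(a)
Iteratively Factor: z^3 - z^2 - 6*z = (z - 3)*(z^2 + 2*z) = z*(z - 3)*(z + 2)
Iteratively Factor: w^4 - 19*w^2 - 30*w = (w + 3)*(w^3 - 3*w^2 - 10*w) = w*(w + 3)*(w^2 - 3*w - 10) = w*(w - 5)*(w + 3)*(w + 2)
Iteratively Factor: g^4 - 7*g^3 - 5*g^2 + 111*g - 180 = (g - 5)*(g^3 - 2*g^2 - 15*g + 36) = (g - 5)*(g + 4)*(g^2 - 6*g + 9) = (g - 5)*(g - 3)*(g + 4)*(g - 3)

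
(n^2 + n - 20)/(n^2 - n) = (n^2 + n - 20)/(n*(n - 1))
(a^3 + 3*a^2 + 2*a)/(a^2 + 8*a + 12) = a*(a + 1)/(a + 6)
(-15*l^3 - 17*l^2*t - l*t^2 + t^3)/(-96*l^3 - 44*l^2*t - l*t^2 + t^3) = (-5*l^2 - 4*l*t + t^2)/(-32*l^2 - 4*l*t + t^2)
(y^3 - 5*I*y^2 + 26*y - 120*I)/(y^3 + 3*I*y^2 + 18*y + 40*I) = (y - 6*I)/(y + 2*I)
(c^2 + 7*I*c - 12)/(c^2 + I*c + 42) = (c^2 + 7*I*c - 12)/(c^2 + I*c + 42)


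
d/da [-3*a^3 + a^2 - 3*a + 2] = -9*a^2 + 2*a - 3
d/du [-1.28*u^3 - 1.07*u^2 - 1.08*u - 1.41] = -3.84*u^2 - 2.14*u - 1.08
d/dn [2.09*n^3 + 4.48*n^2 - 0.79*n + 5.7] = 6.27*n^2 + 8.96*n - 0.79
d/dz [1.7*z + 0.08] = 1.70000000000000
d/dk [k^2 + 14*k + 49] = 2*k + 14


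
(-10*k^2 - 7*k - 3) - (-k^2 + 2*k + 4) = -9*k^2 - 9*k - 7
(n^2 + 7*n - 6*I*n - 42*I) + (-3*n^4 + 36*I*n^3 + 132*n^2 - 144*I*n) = -3*n^4 + 36*I*n^3 + 133*n^2 + 7*n - 150*I*n - 42*I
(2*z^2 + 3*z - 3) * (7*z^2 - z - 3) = 14*z^4 + 19*z^3 - 30*z^2 - 6*z + 9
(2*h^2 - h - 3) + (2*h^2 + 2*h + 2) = 4*h^2 + h - 1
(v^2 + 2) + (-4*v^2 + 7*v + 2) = -3*v^2 + 7*v + 4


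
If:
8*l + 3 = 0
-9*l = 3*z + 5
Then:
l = -3/8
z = -13/24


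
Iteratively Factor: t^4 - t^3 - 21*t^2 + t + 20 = (t - 5)*(t^3 + 4*t^2 - t - 4) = (t - 5)*(t + 1)*(t^2 + 3*t - 4) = (t - 5)*(t + 1)*(t + 4)*(t - 1)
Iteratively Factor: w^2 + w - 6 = (w + 3)*(w - 2)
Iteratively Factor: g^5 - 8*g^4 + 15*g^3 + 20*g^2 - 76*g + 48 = (g + 2)*(g^4 - 10*g^3 + 35*g^2 - 50*g + 24) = (g - 4)*(g + 2)*(g^3 - 6*g^2 + 11*g - 6) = (g - 4)*(g - 1)*(g + 2)*(g^2 - 5*g + 6) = (g - 4)*(g - 2)*(g - 1)*(g + 2)*(g - 3)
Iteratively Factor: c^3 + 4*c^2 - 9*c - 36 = (c + 4)*(c^2 - 9) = (c - 3)*(c + 4)*(c + 3)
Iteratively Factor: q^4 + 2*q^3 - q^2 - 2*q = (q + 1)*(q^3 + q^2 - 2*q) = q*(q + 1)*(q^2 + q - 2) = q*(q - 1)*(q + 1)*(q + 2)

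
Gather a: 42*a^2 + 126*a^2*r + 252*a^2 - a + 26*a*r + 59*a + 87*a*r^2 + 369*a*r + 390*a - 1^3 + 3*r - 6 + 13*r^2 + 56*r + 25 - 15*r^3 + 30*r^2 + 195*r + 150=a^2*(126*r + 294) + a*(87*r^2 + 395*r + 448) - 15*r^3 + 43*r^2 + 254*r + 168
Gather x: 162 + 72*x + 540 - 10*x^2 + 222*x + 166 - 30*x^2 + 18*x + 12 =-40*x^2 + 312*x + 880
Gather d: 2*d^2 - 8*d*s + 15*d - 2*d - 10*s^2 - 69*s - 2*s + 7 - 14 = 2*d^2 + d*(13 - 8*s) - 10*s^2 - 71*s - 7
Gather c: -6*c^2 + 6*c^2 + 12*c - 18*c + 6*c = 0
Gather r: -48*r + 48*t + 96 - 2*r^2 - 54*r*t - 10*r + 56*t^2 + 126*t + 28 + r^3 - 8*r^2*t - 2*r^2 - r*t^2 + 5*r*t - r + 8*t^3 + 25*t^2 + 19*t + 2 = r^3 + r^2*(-8*t - 4) + r*(-t^2 - 49*t - 59) + 8*t^3 + 81*t^2 + 193*t + 126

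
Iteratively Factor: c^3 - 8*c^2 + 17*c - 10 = (c - 1)*(c^2 - 7*c + 10) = (c - 5)*(c - 1)*(c - 2)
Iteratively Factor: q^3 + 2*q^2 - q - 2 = (q + 2)*(q^2 - 1) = (q - 1)*(q + 2)*(q + 1)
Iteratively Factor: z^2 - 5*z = (z)*(z - 5)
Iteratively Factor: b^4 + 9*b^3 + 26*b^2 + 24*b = (b + 2)*(b^3 + 7*b^2 + 12*b) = (b + 2)*(b + 3)*(b^2 + 4*b) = b*(b + 2)*(b + 3)*(b + 4)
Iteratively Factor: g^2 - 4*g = (g)*(g - 4)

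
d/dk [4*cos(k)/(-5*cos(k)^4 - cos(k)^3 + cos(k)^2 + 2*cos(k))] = 4*(-15*cos(k)^2 - 2*cos(k) + 1)*sin(k)/(5*cos(k)^3 + cos(k)^2 - cos(k) - 2)^2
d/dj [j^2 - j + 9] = 2*j - 1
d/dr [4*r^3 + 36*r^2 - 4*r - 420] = 12*r^2 + 72*r - 4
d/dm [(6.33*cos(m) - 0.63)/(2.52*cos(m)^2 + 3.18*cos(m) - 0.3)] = 0.0988884933349156*(15.9516*cos(m)^2 - 3.1752*cos(m) - 0.1044)*sin(m)/(-0.792452830188679*sin(m)^2 + 1.0*cos(m) + 0.69811320754717)^2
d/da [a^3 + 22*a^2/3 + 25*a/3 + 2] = 3*a^2 + 44*a/3 + 25/3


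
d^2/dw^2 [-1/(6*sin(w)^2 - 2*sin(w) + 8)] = (36*sin(w)^4 - 9*sin(w)^3 - 101*sin(w)^2 + 22*sin(w) + 22)/(2*(3*sin(w)^2 - sin(w) + 4)^3)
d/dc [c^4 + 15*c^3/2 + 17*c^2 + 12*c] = 4*c^3 + 45*c^2/2 + 34*c + 12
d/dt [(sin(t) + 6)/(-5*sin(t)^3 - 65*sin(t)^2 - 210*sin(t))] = (2*sin(t) + 7)*cos(t)/(5*(sin(t) + 7)^2*sin(t)^2)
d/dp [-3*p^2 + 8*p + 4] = 8 - 6*p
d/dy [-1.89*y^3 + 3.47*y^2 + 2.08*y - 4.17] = -5.67*y^2 + 6.94*y + 2.08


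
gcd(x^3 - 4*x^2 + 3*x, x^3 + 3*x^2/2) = x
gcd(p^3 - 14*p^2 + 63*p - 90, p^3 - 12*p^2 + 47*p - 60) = p^2 - 8*p + 15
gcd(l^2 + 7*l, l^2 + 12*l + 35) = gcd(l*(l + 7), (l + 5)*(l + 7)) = l + 7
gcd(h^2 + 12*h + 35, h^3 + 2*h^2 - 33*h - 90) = h + 5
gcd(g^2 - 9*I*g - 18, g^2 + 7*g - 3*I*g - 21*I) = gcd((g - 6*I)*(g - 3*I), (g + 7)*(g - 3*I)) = g - 3*I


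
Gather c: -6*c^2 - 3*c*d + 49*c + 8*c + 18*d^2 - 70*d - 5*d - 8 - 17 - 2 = -6*c^2 + c*(57 - 3*d) + 18*d^2 - 75*d - 27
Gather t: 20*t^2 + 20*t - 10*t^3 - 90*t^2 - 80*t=-10*t^3 - 70*t^2 - 60*t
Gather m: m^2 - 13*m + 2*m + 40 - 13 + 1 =m^2 - 11*m + 28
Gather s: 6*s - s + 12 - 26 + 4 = 5*s - 10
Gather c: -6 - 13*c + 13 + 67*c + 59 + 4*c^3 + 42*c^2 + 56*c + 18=4*c^3 + 42*c^2 + 110*c + 84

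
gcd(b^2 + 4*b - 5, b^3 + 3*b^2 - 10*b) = b + 5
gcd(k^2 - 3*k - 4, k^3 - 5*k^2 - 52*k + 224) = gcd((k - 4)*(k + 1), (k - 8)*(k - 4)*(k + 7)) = k - 4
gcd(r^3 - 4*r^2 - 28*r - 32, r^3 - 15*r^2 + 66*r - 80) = r - 8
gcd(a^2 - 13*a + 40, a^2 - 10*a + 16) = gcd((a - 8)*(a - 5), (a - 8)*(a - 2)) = a - 8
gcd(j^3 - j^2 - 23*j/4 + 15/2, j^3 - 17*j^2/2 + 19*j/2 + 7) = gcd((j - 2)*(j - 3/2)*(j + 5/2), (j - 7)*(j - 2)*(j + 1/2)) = j - 2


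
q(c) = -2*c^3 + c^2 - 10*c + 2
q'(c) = -6*c^2 + 2*c - 10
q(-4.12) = 200.04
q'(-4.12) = -120.09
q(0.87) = -7.26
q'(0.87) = -12.80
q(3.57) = -111.95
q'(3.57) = -79.33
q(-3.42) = 127.90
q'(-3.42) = -87.02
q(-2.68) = 74.48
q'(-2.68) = -58.45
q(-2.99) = 94.30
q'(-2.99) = -69.62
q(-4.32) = 225.11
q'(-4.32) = -130.61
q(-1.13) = 17.46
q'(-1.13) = -19.92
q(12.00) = -3430.00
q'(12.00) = -850.00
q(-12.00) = 3722.00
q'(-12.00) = -898.00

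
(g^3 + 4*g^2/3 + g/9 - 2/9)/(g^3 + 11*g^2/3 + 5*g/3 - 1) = (g + 2/3)/(g + 3)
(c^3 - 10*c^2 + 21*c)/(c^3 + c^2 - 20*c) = (c^2 - 10*c + 21)/(c^2 + c - 20)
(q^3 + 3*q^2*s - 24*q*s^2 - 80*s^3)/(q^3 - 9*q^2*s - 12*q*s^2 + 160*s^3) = (q + 4*s)/(q - 8*s)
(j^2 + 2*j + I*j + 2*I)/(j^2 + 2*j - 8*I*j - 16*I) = (j + I)/(j - 8*I)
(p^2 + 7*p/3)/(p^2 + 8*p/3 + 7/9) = 3*p/(3*p + 1)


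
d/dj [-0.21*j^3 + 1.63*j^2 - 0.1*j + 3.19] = -0.63*j^2 + 3.26*j - 0.1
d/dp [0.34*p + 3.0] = 0.340000000000000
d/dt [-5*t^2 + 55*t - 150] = 55 - 10*t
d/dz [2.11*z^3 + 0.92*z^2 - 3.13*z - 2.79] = 6.33*z^2 + 1.84*z - 3.13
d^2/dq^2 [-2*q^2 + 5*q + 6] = -4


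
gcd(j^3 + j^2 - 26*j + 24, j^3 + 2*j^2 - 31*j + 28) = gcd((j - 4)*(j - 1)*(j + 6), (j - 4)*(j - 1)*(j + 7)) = j^2 - 5*j + 4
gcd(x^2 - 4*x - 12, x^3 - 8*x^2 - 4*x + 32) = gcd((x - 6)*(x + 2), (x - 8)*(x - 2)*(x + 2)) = x + 2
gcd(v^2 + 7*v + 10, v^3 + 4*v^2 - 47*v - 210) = v + 5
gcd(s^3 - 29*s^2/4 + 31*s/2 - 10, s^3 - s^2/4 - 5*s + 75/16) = s - 5/4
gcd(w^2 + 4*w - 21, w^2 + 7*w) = w + 7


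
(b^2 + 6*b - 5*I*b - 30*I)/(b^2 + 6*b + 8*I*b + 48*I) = (b - 5*I)/(b + 8*I)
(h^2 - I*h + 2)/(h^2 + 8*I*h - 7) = (h - 2*I)/(h + 7*I)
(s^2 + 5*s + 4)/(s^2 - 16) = (s + 1)/(s - 4)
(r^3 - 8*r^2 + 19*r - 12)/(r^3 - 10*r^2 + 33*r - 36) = (r - 1)/(r - 3)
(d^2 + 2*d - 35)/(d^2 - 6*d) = (d^2 + 2*d - 35)/(d*(d - 6))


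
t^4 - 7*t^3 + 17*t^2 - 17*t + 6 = (t - 3)*(t - 2)*(t - 1)^2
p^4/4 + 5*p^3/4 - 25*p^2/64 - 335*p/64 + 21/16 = (p/4 + 1)*(p - 7/4)*(p - 1/4)*(p + 3)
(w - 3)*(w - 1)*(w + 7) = w^3 + 3*w^2 - 25*w + 21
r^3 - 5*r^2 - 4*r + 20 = (r - 5)*(r - 2)*(r + 2)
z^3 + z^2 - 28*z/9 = z*(z - 4/3)*(z + 7/3)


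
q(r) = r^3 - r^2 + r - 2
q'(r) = 3*r^2 - 2*r + 1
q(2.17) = 5.68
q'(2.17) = 10.79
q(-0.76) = -3.78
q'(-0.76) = 4.25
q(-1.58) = -10.02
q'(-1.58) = 11.65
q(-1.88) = -14.06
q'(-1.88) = 15.36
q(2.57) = 10.94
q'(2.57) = 15.67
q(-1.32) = -7.36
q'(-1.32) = 8.87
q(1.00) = -1.00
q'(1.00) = 2.00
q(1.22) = -0.45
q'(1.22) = 3.03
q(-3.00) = -41.00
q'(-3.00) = 34.00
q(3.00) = 19.00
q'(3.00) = 22.00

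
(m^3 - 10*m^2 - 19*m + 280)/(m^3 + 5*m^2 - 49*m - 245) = (m - 8)/(m + 7)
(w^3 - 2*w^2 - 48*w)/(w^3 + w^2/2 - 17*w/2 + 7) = 2*w*(w^2 - 2*w - 48)/(2*w^3 + w^2 - 17*w + 14)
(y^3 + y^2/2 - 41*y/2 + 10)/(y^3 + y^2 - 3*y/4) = 2*(y^2 + y - 20)/(y*(2*y + 3))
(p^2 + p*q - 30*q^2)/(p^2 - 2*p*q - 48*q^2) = (p - 5*q)/(p - 8*q)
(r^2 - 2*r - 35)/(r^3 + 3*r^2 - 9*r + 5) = (r - 7)/(r^2 - 2*r + 1)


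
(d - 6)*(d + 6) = d^2 - 36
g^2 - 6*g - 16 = (g - 8)*(g + 2)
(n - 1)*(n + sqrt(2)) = n^2 - n + sqrt(2)*n - sqrt(2)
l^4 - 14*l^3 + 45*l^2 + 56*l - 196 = (l - 7)^2*(l - 2)*(l + 2)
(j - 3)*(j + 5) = j^2 + 2*j - 15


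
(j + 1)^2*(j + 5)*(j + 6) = j^4 + 13*j^3 + 53*j^2 + 71*j + 30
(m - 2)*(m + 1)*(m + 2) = m^3 + m^2 - 4*m - 4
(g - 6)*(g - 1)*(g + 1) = g^3 - 6*g^2 - g + 6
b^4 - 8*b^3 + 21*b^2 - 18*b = b*(b - 3)^2*(b - 2)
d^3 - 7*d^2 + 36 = (d - 6)*(d - 3)*(d + 2)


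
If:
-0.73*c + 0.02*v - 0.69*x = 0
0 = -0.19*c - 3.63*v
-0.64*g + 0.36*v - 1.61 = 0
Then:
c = -0.943851980253985*x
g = 0.0277890304103704*x - 2.515625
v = 0.0494027207295474*x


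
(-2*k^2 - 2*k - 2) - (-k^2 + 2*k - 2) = -k^2 - 4*k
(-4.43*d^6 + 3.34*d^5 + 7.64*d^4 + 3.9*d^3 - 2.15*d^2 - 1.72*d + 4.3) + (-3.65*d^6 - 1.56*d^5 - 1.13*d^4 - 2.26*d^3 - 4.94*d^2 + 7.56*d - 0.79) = -8.08*d^6 + 1.78*d^5 + 6.51*d^4 + 1.64*d^3 - 7.09*d^2 + 5.84*d + 3.51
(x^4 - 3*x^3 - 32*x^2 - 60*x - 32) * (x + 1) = x^5 - 2*x^4 - 35*x^3 - 92*x^2 - 92*x - 32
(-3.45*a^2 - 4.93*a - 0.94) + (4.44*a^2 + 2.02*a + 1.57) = 0.99*a^2 - 2.91*a + 0.63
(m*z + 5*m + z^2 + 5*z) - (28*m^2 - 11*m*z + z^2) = -28*m^2 + 12*m*z + 5*m + 5*z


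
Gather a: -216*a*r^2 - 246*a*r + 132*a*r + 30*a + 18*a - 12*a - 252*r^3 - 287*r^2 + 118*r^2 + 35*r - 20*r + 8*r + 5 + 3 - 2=a*(-216*r^2 - 114*r + 36) - 252*r^3 - 169*r^2 + 23*r + 6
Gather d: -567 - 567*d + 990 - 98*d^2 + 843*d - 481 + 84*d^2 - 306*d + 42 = -14*d^2 - 30*d - 16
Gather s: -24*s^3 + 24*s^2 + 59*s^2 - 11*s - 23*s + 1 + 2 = -24*s^3 + 83*s^2 - 34*s + 3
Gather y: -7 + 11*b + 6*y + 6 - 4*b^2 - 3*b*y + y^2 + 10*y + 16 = -4*b^2 + 11*b + y^2 + y*(16 - 3*b) + 15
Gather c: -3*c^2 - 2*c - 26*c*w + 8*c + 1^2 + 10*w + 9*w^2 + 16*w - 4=-3*c^2 + c*(6 - 26*w) + 9*w^2 + 26*w - 3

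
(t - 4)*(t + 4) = t^2 - 16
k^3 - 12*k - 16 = (k - 4)*(k + 2)^2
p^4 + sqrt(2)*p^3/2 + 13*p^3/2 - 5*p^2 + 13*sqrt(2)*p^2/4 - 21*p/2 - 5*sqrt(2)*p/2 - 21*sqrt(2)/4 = (p - 3/2)*(p + 1)*(p + 7)*(p + sqrt(2)/2)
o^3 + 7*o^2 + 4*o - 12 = (o - 1)*(o + 2)*(o + 6)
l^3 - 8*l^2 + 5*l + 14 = (l - 7)*(l - 2)*(l + 1)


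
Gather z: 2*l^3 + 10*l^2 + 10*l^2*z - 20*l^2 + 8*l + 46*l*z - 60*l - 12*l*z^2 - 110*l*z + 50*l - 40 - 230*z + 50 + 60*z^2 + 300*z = 2*l^3 - 10*l^2 - 2*l + z^2*(60 - 12*l) + z*(10*l^2 - 64*l + 70) + 10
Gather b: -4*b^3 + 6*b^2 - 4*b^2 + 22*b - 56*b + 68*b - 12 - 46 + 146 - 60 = -4*b^3 + 2*b^2 + 34*b + 28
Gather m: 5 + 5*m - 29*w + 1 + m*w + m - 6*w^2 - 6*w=m*(w + 6) - 6*w^2 - 35*w + 6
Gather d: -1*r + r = 0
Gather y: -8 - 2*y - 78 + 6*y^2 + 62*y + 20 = 6*y^2 + 60*y - 66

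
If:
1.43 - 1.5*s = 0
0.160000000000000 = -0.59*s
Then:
No Solution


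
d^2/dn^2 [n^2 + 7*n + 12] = 2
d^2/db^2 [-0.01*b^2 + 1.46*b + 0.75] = -0.0200000000000000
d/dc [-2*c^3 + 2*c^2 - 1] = 2*c*(2 - 3*c)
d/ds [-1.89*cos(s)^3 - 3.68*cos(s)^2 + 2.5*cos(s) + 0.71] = (5.67*cos(s)^2 + 7.36*cos(s) - 2.5)*sin(s)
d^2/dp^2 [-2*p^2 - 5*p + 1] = -4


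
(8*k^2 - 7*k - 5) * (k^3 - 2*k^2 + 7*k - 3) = 8*k^5 - 23*k^4 + 65*k^3 - 63*k^2 - 14*k + 15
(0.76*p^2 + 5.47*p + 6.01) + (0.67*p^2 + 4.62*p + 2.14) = 1.43*p^2 + 10.09*p + 8.15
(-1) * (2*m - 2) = 2 - 2*m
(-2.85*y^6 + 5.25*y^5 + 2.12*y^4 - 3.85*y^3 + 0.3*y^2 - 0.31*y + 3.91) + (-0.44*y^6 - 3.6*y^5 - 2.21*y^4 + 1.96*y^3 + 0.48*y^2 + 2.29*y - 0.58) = -3.29*y^6 + 1.65*y^5 - 0.0899999999999999*y^4 - 1.89*y^3 + 0.78*y^2 + 1.98*y + 3.33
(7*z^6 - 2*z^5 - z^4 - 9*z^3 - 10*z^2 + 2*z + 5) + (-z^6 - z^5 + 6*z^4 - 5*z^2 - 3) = 6*z^6 - 3*z^5 + 5*z^4 - 9*z^3 - 15*z^2 + 2*z + 2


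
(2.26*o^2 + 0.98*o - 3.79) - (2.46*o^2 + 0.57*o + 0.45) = -0.2*o^2 + 0.41*o - 4.24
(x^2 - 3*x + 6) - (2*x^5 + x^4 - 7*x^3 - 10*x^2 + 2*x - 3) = -2*x^5 - x^4 + 7*x^3 + 11*x^2 - 5*x + 9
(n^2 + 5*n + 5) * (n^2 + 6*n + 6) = n^4 + 11*n^3 + 41*n^2 + 60*n + 30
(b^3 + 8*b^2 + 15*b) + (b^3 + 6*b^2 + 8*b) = 2*b^3 + 14*b^2 + 23*b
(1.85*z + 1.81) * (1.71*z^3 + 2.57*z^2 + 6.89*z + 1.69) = 3.1635*z^4 + 7.8496*z^3 + 17.3982*z^2 + 15.5974*z + 3.0589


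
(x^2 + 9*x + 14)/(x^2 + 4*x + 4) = (x + 7)/(x + 2)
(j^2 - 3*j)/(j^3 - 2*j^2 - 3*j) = 1/(j + 1)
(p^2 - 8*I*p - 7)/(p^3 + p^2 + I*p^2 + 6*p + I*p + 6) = (p^2 - 8*I*p - 7)/(p^3 + p^2*(1 + I) + p*(6 + I) + 6)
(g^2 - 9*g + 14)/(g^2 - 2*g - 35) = (g - 2)/(g + 5)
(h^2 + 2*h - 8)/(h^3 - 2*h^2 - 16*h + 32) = 1/(h - 4)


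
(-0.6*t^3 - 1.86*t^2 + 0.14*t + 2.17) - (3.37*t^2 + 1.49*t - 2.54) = -0.6*t^3 - 5.23*t^2 - 1.35*t + 4.71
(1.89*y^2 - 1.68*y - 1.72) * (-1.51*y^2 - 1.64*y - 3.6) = -2.8539*y^4 - 0.5628*y^3 - 1.4516*y^2 + 8.8688*y + 6.192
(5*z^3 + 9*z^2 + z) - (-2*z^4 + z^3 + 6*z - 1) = 2*z^4 + 4*z^3 + 9*z^2 - 5*z + 1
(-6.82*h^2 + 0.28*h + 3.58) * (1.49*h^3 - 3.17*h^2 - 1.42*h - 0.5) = -10.1618*h^5 + 22.0366*h^4 + 14.131*h^3 - 8.3362*h^2 - 5.2236*h - 1.79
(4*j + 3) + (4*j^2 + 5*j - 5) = 4*j^2 + 9*j - 2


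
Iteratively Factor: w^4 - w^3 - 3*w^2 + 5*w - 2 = (w - 1)*(w^3 - 3*w + 2) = (w - 1)^2*(w^2 + w - 2) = (w - 1)^3*(w + 2)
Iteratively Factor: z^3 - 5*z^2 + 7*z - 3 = (z - 3)*(z^2 - 2*z + 1) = (z - 3)*(z - 1)*(z - 1)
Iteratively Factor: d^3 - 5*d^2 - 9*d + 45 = (d + 3)*(d^2 - 8*d + 15) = (d - 3)*(d + 3)*(d - 5)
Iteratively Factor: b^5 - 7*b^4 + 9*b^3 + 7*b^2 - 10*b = (b)*(b^4 - 7*b^3 + 9*b^2 + 7*b - 10) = b*(b - 5)*(b^3 - 2*b^2 - b + 2) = b*(b - 5)*(b - 1)*(b^2 - b - 2) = b*(b - 5)*(b - 1)*(b + 1)*(b - 2)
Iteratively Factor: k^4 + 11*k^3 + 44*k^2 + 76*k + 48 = (k + 3)*(k^3 + 8*k^2 + 20*k + 16) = (k + 2)*(k + 3)*(k^2 + 6*k + 8) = (k + 2)*(k + 3)*(k + 4)*(k + 2)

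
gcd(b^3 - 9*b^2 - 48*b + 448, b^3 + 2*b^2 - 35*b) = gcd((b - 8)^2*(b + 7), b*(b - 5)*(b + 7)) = b + 7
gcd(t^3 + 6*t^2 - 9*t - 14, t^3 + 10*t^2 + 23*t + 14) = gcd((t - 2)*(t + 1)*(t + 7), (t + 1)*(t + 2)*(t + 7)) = t^2 + 8*t + 7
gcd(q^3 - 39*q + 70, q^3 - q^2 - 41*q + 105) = q^2 + 2*q - 35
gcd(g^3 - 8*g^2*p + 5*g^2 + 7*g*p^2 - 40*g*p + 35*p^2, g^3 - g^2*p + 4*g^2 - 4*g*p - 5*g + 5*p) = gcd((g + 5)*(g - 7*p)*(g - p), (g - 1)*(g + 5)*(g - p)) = -g^2 + g*p - 5*g + 5*p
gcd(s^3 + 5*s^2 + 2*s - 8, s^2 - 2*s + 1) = s - 1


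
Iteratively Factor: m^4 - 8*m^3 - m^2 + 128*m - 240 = (m - 4)*(m^3 - 4*m^2 - 17*m + 60) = (m - 4)*(m - 3)*(m^2 - m - 20) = (m - 5)*(m - 4)*(m - 3)*(m + 4)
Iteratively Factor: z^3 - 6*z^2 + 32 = (z - 4)*(z^2 - 2*z - 8) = (z - 4)^2*(z + 2)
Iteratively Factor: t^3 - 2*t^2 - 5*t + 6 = (t - 1)*(t^2 - t - 6) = (t - 1)*(t + 2)*(t - 3)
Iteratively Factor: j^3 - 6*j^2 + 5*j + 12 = (j - 4)*(j^2 - 2*j - 3) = (j - 4)*(j - 3)*(j + 1)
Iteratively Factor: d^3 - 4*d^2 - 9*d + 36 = (d - 3)*(d^2 - d - 12) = (d - 3)*(d + 3)*(d - 4)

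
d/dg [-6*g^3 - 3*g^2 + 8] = 6*g*(-3*g - 1)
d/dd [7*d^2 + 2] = 14*d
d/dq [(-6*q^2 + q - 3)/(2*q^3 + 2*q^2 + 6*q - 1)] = (12*q^4 - 4*q^3 - 20*q^2 + 24*q + 17)/(4*q^6 + 8*q^5 + 28*q^4 + 20*q^3 + 32*q^2 - 12*q + 1)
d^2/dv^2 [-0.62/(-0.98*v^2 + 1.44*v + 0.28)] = (1.190896*v^2 - 1.749888*v - 0.62*(1.96*v - 1.44)*(3.92*v - 2.88) - 0.340256)/(-0.98*v^2 + 1.44*v + 0.28)^3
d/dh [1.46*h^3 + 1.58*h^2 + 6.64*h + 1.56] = 4.38*h^2 + 3.16*h + 6.64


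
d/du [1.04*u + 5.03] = 1.04000000000000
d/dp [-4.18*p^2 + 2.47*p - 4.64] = 2.47 - 8.36*p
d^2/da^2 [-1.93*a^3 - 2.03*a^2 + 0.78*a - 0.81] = -11.58*a - 4.06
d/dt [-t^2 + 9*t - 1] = 9 - 2*t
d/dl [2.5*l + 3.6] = 2.50000000000000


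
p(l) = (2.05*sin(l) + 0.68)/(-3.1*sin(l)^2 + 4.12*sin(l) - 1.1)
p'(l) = (6.2*sin(l)*cos(l) - 4.12*cos(l))*(2.05*sin(l) + 0.68)/(-3.1*sin(l)^2 + 4.12*sin(l) - 1.1)^2 + 2.05*cos(l)/(-3.1*sin(l)^2 + 4.12*sin(l) - 1.1)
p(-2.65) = 0.08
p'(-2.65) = 0.36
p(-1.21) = 0.16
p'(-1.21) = -0.02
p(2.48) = 7.43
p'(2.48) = 0.78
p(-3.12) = -0.53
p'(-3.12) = 3.63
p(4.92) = 0.16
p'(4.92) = -0.01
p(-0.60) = 0.11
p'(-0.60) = -0.23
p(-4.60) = -40.55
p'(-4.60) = -135.11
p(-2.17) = 0.15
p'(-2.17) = 0.05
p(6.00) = -0.04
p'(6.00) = -0.89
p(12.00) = 0.10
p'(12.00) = -0.26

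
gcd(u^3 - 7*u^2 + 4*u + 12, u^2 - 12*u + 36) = u - 6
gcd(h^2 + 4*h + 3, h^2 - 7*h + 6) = 1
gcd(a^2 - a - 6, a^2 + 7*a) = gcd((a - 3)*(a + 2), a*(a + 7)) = 1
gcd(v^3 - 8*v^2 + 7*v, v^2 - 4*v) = v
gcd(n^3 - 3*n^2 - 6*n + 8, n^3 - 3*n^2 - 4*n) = n - 4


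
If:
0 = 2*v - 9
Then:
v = 9/2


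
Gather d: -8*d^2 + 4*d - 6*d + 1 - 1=-8*d^2 - 2*d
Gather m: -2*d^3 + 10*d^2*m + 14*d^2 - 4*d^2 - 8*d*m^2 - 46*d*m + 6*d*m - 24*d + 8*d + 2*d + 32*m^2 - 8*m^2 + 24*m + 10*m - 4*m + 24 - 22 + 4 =-2*d^3 + 10*d^2 - 14*d + m^2*(24 - 8*d) + m*(10*d^2 - 40*d + 30) + 6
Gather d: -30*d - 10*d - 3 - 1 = -40*d - 4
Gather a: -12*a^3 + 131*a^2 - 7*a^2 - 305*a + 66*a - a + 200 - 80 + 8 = -12*a^3 + 124*a^2 - 240*a + 128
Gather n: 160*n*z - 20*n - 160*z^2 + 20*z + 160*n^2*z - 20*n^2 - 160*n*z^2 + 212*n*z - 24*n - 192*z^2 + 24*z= n^2*(160*z - 20) + n*(-160*z^2 + 372*z - 44) - 352*z^2 + 44*z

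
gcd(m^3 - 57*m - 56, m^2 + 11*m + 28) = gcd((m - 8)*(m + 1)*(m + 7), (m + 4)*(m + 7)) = m + 7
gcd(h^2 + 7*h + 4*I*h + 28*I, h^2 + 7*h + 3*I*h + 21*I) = h + 7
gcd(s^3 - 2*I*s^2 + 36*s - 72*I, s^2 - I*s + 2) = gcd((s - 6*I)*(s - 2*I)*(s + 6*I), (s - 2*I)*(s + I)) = s - 2*I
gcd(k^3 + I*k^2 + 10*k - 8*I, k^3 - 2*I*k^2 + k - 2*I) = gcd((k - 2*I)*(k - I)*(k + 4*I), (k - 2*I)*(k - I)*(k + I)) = k^2 - 3*I*k - 2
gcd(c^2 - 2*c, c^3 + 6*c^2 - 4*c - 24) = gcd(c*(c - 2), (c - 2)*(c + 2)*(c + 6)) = c - 2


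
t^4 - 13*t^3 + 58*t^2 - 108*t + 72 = (t - 6)*(t - 3)*(t - 2)^2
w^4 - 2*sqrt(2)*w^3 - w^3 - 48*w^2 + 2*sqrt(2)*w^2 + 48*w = w*(w - 1)*(w - 6*sqrt(2))*(w + 4*sqrt(2))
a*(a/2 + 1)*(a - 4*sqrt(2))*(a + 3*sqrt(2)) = a^4/2 - sqrt(2)*a^3/2 + a^3 - 12*a^2 - sqrt(2)*a^2 - 24*a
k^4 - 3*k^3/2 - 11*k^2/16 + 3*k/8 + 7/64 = (k - 7/4)*(k - 1/2)*(k + 1/4)*(k + 1/2)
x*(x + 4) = x^2 + 4*x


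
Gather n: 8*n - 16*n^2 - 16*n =-16*n^2 - 8*n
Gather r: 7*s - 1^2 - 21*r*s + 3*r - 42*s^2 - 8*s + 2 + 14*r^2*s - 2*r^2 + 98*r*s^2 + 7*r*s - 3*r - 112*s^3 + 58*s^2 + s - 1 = r^2*(14*s - 2) + r*(98*s^2 - 14*s) - 112*s^3 + 16*s^2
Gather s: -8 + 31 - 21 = 2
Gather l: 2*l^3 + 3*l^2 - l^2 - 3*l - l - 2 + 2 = 2*l^3 + 2*l^2 - 4*l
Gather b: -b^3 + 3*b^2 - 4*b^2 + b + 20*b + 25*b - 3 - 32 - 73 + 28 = -b^3 - b^2 + 46*b - 80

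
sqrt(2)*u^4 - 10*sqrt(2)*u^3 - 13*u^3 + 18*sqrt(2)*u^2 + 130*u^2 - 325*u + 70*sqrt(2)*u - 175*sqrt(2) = (u - 5)^2*(u - 7*sqrt(2))*(sqrt(2)*u + 1)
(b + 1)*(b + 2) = b^2 + 3*b + 2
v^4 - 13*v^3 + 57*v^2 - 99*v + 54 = (v - 6)*(v - 3)^2*(v - 1)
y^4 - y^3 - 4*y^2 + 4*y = y*(y - 2)*(y - 1)*(y + 2)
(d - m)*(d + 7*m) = d^2 + 6*d*m - 7*m^2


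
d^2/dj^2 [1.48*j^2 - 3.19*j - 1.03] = 2.96000000000000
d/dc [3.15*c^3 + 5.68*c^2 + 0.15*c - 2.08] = 9.45*c^2 + 11.36*c + 0.15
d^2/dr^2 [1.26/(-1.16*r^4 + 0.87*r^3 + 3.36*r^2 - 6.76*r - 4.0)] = ((17.5392*r^2 - 6.5772*r - 8.4672)*(1.16*r^4 - 0.87*r^3 - 3.36*r^2 + 6.76*r + 4.0) - 1.26*(4.64*r^3 - 2.61*r^2 - 6.72*r + 6.76)*(9.28*r^3 - 5.22*r^2 - 13.44*r + 13.52))/(1.16*r^4 - 0.87*r^3 - 3.36*r^2 + 6.76*r + 4.0)^3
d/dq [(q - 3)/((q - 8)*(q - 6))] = (-q^2 + 6*q + 6)/(q^4 - 28*q^3 + 292*q^2 - 1344*q + 2304)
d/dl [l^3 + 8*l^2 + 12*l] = 3*l^2 + 16*l + 12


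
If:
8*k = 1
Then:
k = 1/8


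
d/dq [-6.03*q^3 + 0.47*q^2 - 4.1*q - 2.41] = -18.09*q^2 + 0.94*q - 4.1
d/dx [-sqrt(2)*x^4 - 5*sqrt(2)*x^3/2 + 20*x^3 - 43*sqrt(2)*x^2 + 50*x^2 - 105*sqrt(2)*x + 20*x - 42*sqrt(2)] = -4*sqrt(2)*x^3 - 15*sqrt(2)*x^2/2 + 60*x^2 - 86*sqrt(2)*x + 100*x - 105*sqrt(2) + 20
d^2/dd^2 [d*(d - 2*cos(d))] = 2*d*cos(d) + 4*sin(d) + 2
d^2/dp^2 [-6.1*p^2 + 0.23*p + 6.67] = -12.2000000000000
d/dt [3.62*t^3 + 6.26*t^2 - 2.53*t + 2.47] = 10.86*t^2 + 12.52*t - 2.53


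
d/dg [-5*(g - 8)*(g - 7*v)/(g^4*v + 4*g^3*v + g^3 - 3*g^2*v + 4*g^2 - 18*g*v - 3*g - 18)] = 5*((g - 8)*(g - 7*v)*(4*g^3*v + 12*g^2*v + 3*g^2 - 6*g*v + 8*g - 18*v - 3) + (-2*g + 7*v + 8)*(g^4*v + 4*g^3*v + g^3 - 3*g^2*v + 4*g^2 - 18*g*v - 3*g - 18))/(g^4*v + 4*g^3*v + g^3 - 3*g^2*v + 4*g^2 - 18*g*v - 3*g - 18)^2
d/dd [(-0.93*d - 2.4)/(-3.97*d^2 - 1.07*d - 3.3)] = (-3.6921*d^2 - 19.056*d + 0.501)/(15.7609*d^4 + 8.4958*d^3 + 27.3469*d^2 + 7.062*d + 10.89)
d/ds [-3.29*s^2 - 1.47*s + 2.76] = -6.58*s - 1.47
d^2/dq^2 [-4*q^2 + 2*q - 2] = -8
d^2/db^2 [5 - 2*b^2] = -4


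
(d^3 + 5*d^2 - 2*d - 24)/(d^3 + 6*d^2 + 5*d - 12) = (d - 2)/(d - 1)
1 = 1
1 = 1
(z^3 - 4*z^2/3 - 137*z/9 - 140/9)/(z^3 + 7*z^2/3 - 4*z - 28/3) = (3*z^2 - 11*z - 20)/(3*(z^2 - 4))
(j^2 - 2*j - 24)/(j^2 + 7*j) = (j^2 - 2*j - 24)/(j*(j + 7))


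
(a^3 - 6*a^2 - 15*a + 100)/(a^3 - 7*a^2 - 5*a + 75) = (a + 4)/(a + 3)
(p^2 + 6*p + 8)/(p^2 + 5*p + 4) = (p + 2)/(p + 1)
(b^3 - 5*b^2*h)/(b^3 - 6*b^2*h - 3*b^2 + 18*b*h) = b*(b - 5*h)/(b^2 - 6*b*h - 3*b + 18*h)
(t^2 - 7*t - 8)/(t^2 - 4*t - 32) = (t + 1)/(t + 4)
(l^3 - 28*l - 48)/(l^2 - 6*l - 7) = (-l^3 + 28*l + 48)/(-l^2 + 6*l + 7)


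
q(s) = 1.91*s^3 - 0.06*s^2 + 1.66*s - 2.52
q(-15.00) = -6487.17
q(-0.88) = -5.33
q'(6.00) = 207.22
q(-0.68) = -4.28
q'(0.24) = 1.96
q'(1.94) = 22.99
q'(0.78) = 5.05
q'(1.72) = 18.41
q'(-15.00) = 1292.71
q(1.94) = 14.42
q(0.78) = -0.36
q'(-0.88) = 6.20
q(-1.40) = -10.20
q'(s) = 5.73*s^2 - 0.12*s + 1.66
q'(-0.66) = 4.24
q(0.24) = -2.10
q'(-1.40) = 13.06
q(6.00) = 417.84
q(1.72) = 9.88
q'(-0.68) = 4.39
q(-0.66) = -4.19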